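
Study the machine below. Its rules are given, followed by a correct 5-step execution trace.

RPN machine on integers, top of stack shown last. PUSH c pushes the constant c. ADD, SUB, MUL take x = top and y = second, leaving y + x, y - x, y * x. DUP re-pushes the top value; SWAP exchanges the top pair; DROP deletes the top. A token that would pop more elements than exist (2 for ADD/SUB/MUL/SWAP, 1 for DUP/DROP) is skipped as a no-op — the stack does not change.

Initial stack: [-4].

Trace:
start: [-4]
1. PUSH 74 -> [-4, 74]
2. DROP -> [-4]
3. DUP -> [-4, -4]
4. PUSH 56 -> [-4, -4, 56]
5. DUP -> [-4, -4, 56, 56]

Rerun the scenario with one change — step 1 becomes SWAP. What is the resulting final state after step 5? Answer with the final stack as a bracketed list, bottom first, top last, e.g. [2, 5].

(re-executing from step 1 with the substitution; state before step 1: [-4])
1. SWAP -> [-4]
2. DROP -> []
3. DUP -> []
4. PUSH 56 -> [56]
5. DUP -> [56, 56]

[56, 56]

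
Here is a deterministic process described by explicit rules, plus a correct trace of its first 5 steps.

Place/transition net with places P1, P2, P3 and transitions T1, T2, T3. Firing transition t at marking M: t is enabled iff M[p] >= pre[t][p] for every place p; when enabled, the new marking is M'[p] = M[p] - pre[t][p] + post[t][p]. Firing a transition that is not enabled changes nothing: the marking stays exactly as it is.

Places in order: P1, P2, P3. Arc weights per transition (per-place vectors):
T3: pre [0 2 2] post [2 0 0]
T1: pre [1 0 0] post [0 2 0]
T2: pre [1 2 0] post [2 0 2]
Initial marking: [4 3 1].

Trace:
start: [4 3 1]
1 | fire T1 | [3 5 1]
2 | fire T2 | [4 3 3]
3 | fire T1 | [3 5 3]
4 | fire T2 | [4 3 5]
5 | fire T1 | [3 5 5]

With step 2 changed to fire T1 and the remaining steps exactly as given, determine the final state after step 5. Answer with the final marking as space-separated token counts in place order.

1 9 3

(re-executing from step 2 with the substitution; state before step 2: [3 5 1])
2 | fire T1 | [2 7 1]
3 | fire T1 | [1 9 1]
4 | fire T2 | [2 7 3]
5 | fire T1 | [1 9 3]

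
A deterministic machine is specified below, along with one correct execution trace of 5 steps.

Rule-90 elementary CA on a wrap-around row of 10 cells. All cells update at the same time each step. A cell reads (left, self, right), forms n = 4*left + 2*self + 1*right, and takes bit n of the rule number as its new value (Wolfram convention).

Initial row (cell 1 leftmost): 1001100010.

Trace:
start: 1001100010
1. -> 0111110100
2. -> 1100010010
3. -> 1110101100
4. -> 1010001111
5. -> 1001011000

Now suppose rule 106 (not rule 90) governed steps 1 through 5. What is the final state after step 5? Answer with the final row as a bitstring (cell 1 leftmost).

1011110011

(re-executing steps 1..5 under rule 106; state before step 1: 1001100010)
1. -> 0011100101
2. -> 0110101010
3. -> 1111010100
4. -> 1001101001
5. -> 1011110011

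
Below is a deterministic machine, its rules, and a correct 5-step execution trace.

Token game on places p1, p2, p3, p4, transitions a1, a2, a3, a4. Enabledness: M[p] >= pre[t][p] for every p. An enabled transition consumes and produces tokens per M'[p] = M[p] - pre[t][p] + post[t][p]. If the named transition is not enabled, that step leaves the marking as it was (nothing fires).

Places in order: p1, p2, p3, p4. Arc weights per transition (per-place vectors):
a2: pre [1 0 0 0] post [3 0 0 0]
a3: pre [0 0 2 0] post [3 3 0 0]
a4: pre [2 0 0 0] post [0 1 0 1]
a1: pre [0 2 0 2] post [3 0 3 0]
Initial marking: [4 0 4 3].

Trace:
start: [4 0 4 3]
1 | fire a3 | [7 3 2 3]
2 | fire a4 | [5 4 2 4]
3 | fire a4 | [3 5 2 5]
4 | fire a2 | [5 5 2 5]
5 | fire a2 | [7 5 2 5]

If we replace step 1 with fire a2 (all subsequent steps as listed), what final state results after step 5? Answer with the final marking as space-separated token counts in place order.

(re-executing from step 1 with the substitution; state before step 1: [4 0 4 3])
1 | fire a2 | [6 0 4 3]
2 | fire a4 | [4 1 4 4]
3 | fire a4 | [2 2 4 5]
4 | fire a2 | [4 2 4 5]
5 | fire a2 | [6 2 4 5]

6 2 4 5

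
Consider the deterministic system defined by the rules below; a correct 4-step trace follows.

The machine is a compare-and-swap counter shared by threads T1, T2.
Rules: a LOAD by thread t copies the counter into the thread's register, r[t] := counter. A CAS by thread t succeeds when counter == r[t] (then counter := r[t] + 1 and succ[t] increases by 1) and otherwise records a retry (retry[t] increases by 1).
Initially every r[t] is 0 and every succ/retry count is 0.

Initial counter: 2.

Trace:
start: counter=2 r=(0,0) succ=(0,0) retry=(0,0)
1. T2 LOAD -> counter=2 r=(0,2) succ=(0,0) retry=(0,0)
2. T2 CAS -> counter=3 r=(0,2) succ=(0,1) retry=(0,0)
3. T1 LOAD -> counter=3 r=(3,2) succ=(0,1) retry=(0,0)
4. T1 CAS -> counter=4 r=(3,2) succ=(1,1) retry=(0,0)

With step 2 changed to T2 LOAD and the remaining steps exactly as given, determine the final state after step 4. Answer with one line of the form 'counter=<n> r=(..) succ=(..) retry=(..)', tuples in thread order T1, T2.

counter=3 r=(2,2) succ=(1,0) retry=(0,0)

(re-executing from step 2 with the substitution; state before step 2: counter=2 r=(0,2) succ=(0,0) retry=(0,0))
2. T2 LOAD -> counter=2 r=(0,2) succ=(0,0) retry=(0,0)
3. T1 LOAD -> counter=2 r=(2,2) succ=(0,0) retry=(0,0)
4. T1 CAS -> counter=3 r=(2,2) succ=(1,0) retry=(0,0)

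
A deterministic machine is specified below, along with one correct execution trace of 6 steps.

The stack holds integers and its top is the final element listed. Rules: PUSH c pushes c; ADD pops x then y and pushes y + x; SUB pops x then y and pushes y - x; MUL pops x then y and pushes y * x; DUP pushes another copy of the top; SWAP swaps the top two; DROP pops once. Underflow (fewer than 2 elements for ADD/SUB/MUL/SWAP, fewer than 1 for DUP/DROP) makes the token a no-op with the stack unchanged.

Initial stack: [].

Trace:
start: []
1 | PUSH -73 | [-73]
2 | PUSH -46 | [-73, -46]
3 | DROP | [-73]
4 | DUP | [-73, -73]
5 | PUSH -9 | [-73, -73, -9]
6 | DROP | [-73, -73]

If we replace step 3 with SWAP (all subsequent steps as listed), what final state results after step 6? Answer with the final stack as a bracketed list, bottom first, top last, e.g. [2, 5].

(re-executing from step 3 with the substitution; state before step 3: [-73, -46])
3 | SWAP | [-46, -73]
4 | DUP | [-46, -73, -73]
5 | PUSH -9 | [-46, -73, -73, -9]
6 | DROP | [-46, -73, -73]

[-46, -73, -73]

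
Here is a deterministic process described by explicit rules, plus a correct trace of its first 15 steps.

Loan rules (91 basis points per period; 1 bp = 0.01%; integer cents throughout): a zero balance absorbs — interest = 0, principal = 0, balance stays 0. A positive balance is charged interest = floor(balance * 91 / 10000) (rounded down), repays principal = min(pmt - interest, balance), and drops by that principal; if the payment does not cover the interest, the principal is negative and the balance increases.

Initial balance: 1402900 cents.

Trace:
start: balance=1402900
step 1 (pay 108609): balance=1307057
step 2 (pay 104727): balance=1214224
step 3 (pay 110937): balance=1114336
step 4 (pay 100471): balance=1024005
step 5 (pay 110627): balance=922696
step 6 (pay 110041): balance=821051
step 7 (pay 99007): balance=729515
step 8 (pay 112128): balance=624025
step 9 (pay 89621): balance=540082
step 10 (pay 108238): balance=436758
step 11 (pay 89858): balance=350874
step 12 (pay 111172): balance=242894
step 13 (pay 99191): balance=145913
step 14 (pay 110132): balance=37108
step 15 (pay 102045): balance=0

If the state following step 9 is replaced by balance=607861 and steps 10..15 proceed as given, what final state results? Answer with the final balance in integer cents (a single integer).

state after step 9 := balance=607861
step 10 (pay 108238): balance=505154
step 11 (pay 89858): balance=419892
step 12 (pay 111172): balance=312541
step 13 (pay 99191): balance=216194
step 14 (pay 110132): balance=108029
step 15 (pay 102045): balance=6967

6967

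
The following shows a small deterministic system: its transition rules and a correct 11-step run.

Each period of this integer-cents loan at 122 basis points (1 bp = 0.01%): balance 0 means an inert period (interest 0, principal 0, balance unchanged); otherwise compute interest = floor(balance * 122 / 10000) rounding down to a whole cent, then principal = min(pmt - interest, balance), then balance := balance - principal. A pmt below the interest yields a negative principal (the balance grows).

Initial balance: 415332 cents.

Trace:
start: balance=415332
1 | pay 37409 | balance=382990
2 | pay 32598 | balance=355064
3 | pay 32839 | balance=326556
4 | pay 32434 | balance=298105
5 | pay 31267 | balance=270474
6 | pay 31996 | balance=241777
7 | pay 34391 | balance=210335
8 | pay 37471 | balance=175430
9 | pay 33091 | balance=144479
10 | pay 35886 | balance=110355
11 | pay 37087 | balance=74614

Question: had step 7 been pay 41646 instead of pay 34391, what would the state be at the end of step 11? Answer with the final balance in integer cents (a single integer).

(re-executing from step 7 with the substitution; state before step 7: balance=241777)
7 | pay 41646 | balance=203080
8 | pay 37471 | balance=168086
9 | pay 33091 | balance=137045
10 | pay 35886 | balance=102830
11 | pay 37087 | balance=66997

66997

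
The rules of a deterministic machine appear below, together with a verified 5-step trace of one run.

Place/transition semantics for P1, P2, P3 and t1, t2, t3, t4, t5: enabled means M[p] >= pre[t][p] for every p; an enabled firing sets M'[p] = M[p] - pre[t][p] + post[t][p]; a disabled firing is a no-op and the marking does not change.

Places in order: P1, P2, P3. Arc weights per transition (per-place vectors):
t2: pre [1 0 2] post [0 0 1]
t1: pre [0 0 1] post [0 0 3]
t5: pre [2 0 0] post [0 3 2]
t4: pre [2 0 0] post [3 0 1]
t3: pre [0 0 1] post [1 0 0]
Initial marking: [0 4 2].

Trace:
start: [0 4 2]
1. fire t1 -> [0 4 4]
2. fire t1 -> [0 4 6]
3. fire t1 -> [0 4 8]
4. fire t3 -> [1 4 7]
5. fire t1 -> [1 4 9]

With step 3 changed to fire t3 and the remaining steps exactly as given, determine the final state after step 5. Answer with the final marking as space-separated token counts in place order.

2 4 6

(re-executing from step 3 with the substitution; state before step 3: [0 4 6])
3. fire t3 -> [1 4 5]
4. fire t3 -> [2 4 4]
5. fire t1 -> [2 4 6]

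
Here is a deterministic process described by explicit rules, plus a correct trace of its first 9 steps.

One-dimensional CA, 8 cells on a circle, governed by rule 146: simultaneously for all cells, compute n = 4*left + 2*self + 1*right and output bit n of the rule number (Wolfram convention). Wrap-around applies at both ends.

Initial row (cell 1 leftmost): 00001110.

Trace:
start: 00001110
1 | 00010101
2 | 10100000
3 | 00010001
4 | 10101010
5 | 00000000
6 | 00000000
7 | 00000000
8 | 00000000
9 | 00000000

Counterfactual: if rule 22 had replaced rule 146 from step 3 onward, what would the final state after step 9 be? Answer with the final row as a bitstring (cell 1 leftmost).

(re-executing steps 3..9 under rule 22; state before step 3: 10100000)
3 | 10110001
4 | 00001010
5 | 00011011
6 | 10100000
7 | 10110001
8 | 00001010
9 | 00011011

00011011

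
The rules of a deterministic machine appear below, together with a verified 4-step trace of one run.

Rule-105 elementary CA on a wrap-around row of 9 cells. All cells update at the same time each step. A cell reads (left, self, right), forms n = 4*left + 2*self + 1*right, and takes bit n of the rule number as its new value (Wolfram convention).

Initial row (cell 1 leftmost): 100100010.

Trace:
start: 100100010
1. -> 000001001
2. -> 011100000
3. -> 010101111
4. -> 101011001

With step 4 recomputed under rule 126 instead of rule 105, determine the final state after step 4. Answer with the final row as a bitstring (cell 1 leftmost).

111111001

(re-executing step 4 under rule 126; state before step 4: 010101111)
4. -> 111111001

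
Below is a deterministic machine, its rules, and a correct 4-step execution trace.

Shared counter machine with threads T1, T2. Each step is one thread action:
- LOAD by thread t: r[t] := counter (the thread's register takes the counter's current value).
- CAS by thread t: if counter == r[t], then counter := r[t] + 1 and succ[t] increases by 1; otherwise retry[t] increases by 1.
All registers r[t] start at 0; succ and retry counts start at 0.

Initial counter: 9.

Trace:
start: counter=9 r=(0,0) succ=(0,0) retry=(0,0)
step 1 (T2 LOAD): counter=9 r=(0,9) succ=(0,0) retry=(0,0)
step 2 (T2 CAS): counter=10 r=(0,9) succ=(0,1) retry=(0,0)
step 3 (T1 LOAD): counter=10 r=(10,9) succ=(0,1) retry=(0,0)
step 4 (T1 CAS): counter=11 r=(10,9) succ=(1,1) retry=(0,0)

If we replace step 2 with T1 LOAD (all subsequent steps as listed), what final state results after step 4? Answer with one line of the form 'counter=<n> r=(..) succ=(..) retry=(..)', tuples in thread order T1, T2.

counter=10 r=(9,9) succ=(1,0) retry=(0,0)

(re-executing from step 2 with the substitution; state before step 2: counter=9 r=(0,9) succ=(0,0) retry=(0,0))
step 2 (T1 LOAD): counter=9 r=(9,9) succ=(0,0) retry=(0,0)
step 3 (T1 LOAD): counter=9 r=(9,9) succ=(0,0) retry=(0,0)
step 4 (T1 CAS): counter=10 r=(9,9) succ=(1,0) retry=(0,0)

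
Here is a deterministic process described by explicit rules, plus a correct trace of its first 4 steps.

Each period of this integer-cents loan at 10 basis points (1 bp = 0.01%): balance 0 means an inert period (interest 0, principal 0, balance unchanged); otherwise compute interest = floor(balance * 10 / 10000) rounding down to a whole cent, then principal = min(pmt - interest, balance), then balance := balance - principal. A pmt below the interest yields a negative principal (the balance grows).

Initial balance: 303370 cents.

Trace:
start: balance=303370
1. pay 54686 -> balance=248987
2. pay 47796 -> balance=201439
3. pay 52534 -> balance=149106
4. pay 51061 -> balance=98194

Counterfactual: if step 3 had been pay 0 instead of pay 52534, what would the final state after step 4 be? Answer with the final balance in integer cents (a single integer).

150780

(re-executing from step 3 with the substitution; state before step 3: balance=201439)
3. pay 0 -> balance=201640
4. pay 51061 -> balance=150780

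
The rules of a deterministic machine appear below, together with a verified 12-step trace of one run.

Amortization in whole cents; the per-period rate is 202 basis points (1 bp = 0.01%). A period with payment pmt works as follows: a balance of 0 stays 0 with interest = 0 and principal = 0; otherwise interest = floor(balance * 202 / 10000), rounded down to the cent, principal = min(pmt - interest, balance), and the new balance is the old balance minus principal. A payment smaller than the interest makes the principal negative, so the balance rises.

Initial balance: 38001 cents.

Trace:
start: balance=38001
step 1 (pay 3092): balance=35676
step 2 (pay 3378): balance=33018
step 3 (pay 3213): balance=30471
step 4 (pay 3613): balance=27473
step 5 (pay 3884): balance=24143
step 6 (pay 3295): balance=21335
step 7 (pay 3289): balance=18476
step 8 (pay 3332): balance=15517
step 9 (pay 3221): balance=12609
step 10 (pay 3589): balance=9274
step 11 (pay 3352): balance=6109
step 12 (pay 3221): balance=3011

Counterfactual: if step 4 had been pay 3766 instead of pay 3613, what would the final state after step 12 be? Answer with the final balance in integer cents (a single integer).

2831

(re-executing from step 4 with the substitution; state before step 4: balance=30471)
step 4 (pay 3766): balance=27320
step 5 (pay 3884): balance=23987
step 6 (pay 3295): balance=21176
step 7 (pay 3289): balance=18314
step 8 (pay 3332): balance=15351
step 9 (pay 3221): balance=12440
step 10 (pay 3589): balance=9102
step 11 (pay 3352): balance=5933
step 12 (pay 3221): balance=2831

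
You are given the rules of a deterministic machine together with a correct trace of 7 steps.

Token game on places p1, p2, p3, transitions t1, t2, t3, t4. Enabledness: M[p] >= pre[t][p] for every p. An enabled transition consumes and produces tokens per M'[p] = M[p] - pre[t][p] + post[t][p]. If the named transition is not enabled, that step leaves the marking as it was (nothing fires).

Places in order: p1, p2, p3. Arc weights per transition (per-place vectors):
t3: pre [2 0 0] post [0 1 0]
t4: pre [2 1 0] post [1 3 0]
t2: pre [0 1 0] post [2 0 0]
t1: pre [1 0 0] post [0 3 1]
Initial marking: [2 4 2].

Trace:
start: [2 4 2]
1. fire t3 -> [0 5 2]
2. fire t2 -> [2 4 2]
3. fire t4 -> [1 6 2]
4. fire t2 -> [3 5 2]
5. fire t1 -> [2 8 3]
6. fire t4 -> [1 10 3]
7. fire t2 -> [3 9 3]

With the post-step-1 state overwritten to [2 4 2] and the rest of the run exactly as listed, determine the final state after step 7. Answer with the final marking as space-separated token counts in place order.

5 8 3

state after step 1 := [2 4 2]
2. fire t2 -> [4 3 2]
3. fire t4 -> [3 5 2]
4. fire t2 -> [5 4 2]
5. fire t1 -> [4 7 3]
6. fire t4 -> [3 9 3]
7. fire t2 -> [5 8 3]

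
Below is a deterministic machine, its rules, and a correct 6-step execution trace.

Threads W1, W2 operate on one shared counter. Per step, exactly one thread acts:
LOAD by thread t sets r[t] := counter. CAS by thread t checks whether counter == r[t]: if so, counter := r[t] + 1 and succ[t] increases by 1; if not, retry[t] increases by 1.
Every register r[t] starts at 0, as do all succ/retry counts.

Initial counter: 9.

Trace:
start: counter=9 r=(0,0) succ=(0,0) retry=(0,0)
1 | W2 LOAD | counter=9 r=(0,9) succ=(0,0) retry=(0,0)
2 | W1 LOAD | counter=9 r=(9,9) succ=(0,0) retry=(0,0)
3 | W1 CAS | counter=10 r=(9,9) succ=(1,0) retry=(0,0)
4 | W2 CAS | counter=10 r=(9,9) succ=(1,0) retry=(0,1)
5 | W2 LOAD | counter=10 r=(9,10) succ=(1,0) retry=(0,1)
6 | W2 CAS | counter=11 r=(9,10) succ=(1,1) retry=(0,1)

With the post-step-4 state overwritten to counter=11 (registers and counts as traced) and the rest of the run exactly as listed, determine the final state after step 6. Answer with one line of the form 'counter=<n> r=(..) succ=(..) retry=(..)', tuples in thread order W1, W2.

state after step 4 := counter=11 r=(9,9) succ=(1,0) retry=(0,1)
5 | W2 LOAD | counter=11 r=(9,11) succ=(1,0) retry=(0,1)
6 | W2 CAS | counter=12 r=(9,11) succ=(1,1) retry=(0,1)

counter=12 r=(9,11) succ=(1,1) retry=(0,1)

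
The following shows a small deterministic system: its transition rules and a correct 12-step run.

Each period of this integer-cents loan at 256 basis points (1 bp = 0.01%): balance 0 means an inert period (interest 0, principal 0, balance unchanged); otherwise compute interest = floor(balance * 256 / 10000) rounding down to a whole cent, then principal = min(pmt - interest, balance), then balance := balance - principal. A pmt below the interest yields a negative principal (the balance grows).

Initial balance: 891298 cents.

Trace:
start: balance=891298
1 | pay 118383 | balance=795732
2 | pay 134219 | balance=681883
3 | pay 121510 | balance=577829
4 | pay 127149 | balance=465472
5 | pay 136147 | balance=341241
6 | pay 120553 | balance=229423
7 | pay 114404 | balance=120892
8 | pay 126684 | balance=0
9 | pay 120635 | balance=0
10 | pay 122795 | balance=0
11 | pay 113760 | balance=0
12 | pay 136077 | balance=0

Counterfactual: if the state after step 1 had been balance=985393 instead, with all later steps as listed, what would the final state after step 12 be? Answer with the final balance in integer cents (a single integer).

state after step 1 := balance=985393
2 | pay 134219 | balance=876400
3 | pay 121510 | balance=777325
4 | pay 127149 | balance=670075
5 | pay 136147 | balance=551081
6 | pay 120553 | balance=444635
7 | pay 114404 | balance=341613
8 | pay 126684 | balance=223674
9 | pay 120635 | balance=108765
10 | pay 122795 | balance=0
11 | pay 113760 | balance=0
12 | pay 136077 | balance=0

0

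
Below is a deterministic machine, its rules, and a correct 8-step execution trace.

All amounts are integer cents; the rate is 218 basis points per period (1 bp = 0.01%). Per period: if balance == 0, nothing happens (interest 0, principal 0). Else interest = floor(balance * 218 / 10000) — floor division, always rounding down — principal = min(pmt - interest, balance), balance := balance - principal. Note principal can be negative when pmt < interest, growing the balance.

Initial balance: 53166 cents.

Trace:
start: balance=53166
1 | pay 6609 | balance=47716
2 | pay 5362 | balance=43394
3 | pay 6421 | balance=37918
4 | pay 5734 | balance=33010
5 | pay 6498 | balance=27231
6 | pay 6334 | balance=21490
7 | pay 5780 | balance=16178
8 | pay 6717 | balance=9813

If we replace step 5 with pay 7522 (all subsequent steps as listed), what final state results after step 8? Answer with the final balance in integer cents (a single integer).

8721

(re-executing from step 5 with the substitution; state before step 5: balance=33010)
5 | pay 7522 | balance=26207
6 | pay 6334 | balance=20444
7 | pay 5780 | balance=15109
8 | pay 6717 | balance=8721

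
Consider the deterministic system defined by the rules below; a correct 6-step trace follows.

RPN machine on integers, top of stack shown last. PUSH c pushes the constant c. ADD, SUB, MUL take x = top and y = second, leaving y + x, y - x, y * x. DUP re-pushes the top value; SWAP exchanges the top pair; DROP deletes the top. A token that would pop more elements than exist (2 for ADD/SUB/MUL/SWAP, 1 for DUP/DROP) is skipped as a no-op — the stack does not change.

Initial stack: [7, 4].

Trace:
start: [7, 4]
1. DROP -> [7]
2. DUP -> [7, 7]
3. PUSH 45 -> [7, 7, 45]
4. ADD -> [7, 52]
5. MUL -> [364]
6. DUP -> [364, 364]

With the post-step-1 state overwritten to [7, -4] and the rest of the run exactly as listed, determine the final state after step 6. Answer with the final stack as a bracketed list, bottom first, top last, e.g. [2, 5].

state after step 1 := [7, -4]
2. DUP -> [7, -4, -4]
3. PUSH 45 -> [7, -4, -4, 45]
4. ADD -> [7, -4, 41]
5. MUL -> [7, -164]
6. DUP -> [7, -164, -164]

[7, -164, -164]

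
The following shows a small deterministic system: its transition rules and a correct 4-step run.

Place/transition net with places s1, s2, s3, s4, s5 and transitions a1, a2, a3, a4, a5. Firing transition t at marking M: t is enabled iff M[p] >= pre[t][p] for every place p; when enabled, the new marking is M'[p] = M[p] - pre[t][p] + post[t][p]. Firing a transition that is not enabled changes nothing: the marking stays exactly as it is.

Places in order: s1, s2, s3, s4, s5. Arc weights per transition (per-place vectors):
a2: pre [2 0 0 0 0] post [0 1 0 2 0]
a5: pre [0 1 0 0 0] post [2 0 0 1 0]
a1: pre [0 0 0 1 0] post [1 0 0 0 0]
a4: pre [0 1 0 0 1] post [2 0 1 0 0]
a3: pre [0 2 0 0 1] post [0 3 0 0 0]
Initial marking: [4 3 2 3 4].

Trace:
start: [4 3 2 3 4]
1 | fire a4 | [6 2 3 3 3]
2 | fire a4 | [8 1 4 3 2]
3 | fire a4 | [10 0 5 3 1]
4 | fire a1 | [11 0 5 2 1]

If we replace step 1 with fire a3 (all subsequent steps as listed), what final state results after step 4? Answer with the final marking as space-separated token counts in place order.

(re-executing from step 1 with the substitution; state before step 1: [4 3 2 3 4])
1 | fire a3 | [4 4 2 3 3]
2 | fire a4 | [6 3 3 3 2]
3 | fire a4 | [8 2 4 3 1]
4 | fire a1 | [9 2 4 2 1]

9 2 4 2 1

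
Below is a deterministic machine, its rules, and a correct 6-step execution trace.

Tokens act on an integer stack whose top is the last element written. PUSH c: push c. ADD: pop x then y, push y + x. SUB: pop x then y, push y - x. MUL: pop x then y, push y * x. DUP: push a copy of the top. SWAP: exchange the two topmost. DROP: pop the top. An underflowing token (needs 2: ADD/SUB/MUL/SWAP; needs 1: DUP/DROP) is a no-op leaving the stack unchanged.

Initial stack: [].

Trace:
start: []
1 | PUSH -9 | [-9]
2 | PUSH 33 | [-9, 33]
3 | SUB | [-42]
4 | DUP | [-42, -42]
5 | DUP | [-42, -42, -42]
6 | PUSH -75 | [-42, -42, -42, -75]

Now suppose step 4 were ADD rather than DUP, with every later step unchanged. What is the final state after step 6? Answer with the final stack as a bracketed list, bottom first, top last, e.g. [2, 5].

[-42, -42, -75]

(re-executing from step 4 with the substitution; state before step 4: [-42])
4 | ADD | [-42]
5 | DUP | [-42, -42]
6 | PUSH -75 | [-42, -42, -75]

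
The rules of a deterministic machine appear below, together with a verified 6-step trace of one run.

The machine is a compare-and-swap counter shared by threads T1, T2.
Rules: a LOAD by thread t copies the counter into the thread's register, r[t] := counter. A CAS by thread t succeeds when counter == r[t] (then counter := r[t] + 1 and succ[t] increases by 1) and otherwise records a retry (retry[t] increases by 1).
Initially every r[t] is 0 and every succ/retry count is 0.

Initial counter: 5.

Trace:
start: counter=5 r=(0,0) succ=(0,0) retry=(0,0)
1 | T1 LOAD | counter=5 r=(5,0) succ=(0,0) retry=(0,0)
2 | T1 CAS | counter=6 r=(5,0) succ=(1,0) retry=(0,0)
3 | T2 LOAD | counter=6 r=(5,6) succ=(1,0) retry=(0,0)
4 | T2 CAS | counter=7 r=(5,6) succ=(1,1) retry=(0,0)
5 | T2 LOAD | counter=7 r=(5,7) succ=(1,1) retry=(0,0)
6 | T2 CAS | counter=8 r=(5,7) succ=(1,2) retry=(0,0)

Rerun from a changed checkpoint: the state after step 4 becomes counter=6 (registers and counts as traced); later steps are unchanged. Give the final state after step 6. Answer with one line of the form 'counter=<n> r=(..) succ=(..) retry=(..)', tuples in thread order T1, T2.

state after step 4 := counter=6 r=(5,6) succ=(1,1) retry=(0,0)
5 | T2 LOAD | counter=6 r=(5,6) succ=(1,1) retry=(0,0)
6 | T2 CAS | counter=7 r=(5,6) succ=(1,2) retry=(0,0)

counter=7 r=(5,6) succ=(1,2) retry=(0,0)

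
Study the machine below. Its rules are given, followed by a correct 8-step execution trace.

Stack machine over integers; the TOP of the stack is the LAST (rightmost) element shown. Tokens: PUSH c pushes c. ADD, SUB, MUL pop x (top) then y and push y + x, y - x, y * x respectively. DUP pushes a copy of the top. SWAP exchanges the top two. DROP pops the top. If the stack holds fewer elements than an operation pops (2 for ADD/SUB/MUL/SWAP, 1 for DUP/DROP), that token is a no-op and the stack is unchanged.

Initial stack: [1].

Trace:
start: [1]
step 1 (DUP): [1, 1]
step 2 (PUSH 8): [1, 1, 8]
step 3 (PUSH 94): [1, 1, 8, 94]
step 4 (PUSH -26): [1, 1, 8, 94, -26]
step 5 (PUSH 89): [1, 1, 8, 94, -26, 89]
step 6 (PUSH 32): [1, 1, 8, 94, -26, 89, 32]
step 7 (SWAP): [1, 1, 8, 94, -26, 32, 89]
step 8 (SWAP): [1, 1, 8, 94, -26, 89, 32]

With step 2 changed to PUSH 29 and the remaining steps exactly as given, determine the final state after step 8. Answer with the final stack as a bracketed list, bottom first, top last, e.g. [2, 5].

[1, 1, 29, 94, -26, 89, 32]

(re-executing from step 2 with the substitution; state before step 2: [1, 1])
step 2 (PUSH 29): [1, 1, 29]
step 3 (PUSH 94): [1, 1, 29, 94]
step 4 (PUSH -26): [1, 1, 29, 94, -26]
step 5 (PUSH 89): [1, 1, 29, 94, -26, 89]
step 6 (PUSH 32): [1, 1, 29, 94, -26, 89, 32]
step 7 (SWAP): [1, 1, 29, 94, -26, 32, 89]
step 8 (SWAP): [1, 1, 29, 94, -26, 89, 32]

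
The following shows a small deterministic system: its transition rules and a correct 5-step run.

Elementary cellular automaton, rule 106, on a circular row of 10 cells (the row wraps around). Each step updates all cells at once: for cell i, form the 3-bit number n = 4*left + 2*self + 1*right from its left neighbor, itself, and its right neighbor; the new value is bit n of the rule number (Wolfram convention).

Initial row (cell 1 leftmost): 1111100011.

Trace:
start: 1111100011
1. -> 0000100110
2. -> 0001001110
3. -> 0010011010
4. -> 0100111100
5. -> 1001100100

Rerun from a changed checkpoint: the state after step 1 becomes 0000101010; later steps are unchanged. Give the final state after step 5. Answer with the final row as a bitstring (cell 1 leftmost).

1010100000

state after step 1 := 0000101010
2. -> 0001010100
3. -> 0010101000
4. -> 0101010000
5. -> 1010100000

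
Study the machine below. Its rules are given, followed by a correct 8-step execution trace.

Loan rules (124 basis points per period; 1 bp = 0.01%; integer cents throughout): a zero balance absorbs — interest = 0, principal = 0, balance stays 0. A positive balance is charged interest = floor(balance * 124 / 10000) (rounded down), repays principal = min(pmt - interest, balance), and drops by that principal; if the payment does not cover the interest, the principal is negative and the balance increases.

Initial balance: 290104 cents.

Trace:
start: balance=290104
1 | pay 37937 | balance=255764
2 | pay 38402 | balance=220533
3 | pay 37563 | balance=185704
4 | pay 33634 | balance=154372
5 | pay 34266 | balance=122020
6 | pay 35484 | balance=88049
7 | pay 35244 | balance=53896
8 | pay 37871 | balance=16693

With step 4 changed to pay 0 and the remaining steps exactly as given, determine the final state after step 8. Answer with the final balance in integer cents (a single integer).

(re-executing from step 4 with the substitution; state before step 4: balance=185704)
4 | pay 0 | balance=188006
5 | pay 34266 | balance=156071
6 | pay 35484 | balance=122522
7 | pay 35244 | balance=88797
8 | pay 37871 | balance=52027

52027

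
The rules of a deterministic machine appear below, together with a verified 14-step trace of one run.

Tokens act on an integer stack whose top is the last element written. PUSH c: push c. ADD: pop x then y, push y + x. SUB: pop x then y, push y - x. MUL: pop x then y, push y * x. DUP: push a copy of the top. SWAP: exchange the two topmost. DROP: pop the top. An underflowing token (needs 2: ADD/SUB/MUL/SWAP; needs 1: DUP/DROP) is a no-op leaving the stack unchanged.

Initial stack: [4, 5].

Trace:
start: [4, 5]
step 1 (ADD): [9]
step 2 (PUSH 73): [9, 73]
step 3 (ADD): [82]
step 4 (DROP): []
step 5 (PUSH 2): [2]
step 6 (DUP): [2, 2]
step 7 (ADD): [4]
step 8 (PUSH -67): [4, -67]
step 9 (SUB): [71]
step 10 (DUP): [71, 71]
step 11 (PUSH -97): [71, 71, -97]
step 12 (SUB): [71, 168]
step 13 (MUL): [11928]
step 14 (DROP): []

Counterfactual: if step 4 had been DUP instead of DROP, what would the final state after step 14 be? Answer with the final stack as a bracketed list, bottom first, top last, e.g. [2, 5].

[82, 82]

(re-executing from step 4 with the substitution; state before step 4: [82])
step 4 (DUP): [82, 82]
step 5 (PUSH 2): [82, 82, 2]
step 6 (DUP): [82, 82, 2, 2]
step 7 (ADD): [82, 82, 4]
step 8 (PUSH -67): [82, 82, 4, -67]
step 9 (SUB): [82, 82, 71]
step 10 (DUP): [82, 82, 71, 71]
step 11 (PUSH -97): [82, 82, 71, 71, -97]
step 12 (SUB): [82, 82, 71, 168]
step 13 (MUL): [82, 82, 11928]
step 14 (DROP): [82, 82]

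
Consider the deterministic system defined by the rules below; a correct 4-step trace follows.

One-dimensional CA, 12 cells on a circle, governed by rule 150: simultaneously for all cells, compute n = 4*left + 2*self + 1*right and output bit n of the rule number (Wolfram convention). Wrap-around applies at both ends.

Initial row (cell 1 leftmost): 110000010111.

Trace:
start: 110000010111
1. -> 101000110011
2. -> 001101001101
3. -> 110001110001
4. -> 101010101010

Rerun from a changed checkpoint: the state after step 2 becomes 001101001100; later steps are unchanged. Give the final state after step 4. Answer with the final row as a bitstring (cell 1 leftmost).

state after step 2 := 001101001100
3. -> 010001110010
4. -> 111010101111

111010101111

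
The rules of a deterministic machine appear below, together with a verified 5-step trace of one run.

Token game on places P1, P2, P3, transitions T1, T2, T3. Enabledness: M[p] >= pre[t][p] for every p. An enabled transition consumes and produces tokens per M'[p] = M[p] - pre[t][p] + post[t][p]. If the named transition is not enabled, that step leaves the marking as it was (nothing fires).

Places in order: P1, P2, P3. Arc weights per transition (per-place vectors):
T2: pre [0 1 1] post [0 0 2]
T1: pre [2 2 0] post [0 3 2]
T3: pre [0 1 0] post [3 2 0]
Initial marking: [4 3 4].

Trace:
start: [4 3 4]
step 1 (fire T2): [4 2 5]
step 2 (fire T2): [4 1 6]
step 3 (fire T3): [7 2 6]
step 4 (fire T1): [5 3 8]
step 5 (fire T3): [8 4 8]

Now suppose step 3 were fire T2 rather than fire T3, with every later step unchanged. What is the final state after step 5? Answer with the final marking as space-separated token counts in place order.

(re-executing from step 3 with the substitution; state before step 3: [4 1 6])
step 3 (fire T2): [4 0 7]
step 4 (fire T1): [4 0 7]
step 5 (fire T3): [4 0 7]

4 0 7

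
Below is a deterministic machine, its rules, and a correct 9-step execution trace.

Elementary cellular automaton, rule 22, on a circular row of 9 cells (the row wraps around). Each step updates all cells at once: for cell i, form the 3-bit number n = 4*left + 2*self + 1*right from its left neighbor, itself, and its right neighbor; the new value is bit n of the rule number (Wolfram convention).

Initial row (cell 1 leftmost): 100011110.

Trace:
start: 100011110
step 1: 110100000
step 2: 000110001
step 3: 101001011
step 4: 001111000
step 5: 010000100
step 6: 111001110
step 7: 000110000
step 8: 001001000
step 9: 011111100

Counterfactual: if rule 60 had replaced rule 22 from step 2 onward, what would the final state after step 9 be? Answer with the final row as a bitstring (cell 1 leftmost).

(re-executing steps 2..9 under rule 60; state before step 2: 110100000)
step 2: 101110000
step 3: 111001000
step 4: 100101100
step 5: 110111010
step 6: 101100111
step 7: 011010100
step 8: 010111110
step 9: 011100001

011100001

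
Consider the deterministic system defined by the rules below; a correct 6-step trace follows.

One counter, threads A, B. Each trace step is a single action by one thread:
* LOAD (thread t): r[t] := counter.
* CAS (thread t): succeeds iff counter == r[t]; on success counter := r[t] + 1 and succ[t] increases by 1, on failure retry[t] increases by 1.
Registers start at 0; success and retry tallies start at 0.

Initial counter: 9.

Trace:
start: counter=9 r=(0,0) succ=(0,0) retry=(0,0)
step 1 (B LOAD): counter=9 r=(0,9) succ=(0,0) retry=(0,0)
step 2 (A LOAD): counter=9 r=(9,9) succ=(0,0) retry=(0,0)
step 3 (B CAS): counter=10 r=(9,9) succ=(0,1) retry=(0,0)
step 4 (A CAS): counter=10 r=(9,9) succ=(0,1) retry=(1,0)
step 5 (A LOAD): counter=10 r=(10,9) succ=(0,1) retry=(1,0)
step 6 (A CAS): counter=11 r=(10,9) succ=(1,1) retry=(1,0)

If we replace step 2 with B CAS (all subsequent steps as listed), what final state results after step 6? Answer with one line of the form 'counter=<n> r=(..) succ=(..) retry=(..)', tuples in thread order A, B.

(re-executing from step 2 with the substitution; state before step 2: counter=9 r=(0,9) succ=(0,0) retry=(0,0))
step 2 (B CAS): counter=10 r=(0,9) succ=(0,1) retry=(0,0)
step 3 (B CAS): counter=10 r=(0,9) succ=(0,1) retry=(0,1)
step 4 (A CAS): counter=10 r=(0,9) succ=(0,1) retry=(1,1)
step 5 (A LOAD): counter=10 r=(10,9) succ=(0,1) retry=(1,1)
step 6 (A CAS): counter=11 r=(10,9) succ=(1,1) retry=(1,1)

counter=11 r=(10,9) succ=(1,1) retry=(1,1)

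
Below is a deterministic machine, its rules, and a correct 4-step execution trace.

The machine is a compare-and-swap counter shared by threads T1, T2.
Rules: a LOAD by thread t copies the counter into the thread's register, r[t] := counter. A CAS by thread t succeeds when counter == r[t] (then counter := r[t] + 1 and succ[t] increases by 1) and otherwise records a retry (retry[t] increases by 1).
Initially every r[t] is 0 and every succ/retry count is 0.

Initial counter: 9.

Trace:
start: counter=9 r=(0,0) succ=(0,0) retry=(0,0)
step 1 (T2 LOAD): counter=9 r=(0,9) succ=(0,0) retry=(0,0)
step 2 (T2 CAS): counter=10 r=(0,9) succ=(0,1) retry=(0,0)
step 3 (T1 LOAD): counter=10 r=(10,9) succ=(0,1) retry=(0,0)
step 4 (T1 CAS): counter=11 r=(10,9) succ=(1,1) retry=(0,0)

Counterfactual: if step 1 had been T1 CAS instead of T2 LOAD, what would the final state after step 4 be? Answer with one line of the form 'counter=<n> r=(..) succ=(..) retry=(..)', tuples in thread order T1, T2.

(re-executing from step 1 with the substitution; state before step 1: counter=9 r=(0,0) succ=(0,0) retry=(0,0))
step 1 (T1 CAS): counter=9 r=(0,0) succ=(0,0) retry=(1,0)
step 2 (T2 CAS): counter=9 r=(0,0) succ=(0,0) retry=(1,1)
step 3 (T1 LOAD): counter=9 r=(9,0) succ=(0,0) retry=(1,1)
step 4 (T1 CAS): counter=10 r=(9,0) succ=(1,0) retry=(1,1)

counter=10 r=(9,0) succ=(1,0) retry=(1,1)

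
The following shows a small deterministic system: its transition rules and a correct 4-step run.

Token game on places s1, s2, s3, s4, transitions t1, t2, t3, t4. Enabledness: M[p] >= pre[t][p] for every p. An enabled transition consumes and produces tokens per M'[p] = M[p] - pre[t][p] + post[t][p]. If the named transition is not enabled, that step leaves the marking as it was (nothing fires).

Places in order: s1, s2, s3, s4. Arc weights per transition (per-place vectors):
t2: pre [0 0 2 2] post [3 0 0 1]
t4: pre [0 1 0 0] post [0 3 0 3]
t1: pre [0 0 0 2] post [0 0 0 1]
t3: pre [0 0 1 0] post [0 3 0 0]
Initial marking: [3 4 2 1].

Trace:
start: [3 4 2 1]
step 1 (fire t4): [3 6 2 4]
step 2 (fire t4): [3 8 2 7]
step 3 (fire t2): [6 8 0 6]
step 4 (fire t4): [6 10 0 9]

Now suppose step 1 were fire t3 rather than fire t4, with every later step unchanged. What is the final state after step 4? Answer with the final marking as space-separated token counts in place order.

3 11 1 7

(re-executing from step 1 with the substitution; state before step 1: [3 4 2 1])
step 1 (fire t3): [3 7 1 1]
step 2 (fire t4): [3 9 1 4]
step 3 (fire t2): [3 9 1 4]
step 4 (fire t4): [3 11 1 7]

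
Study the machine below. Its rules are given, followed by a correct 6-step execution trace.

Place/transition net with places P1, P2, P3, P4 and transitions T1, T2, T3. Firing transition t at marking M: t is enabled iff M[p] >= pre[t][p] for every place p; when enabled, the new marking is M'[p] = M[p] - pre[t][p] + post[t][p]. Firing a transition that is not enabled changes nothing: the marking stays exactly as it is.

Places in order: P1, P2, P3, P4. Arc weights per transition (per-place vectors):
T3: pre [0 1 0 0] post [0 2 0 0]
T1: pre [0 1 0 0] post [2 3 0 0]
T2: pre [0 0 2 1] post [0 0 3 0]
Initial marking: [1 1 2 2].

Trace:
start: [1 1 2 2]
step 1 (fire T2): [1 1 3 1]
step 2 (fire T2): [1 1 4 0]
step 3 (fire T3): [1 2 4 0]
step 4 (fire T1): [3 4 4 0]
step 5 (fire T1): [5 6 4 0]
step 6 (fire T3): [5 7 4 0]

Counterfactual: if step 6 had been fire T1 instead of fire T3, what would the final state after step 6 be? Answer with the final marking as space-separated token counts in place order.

7 8 4 0

(re-executing from step 6 with the substitution; state before step 6: [5 6 4 0])
step 6 (fire T1): [7 8 4 0]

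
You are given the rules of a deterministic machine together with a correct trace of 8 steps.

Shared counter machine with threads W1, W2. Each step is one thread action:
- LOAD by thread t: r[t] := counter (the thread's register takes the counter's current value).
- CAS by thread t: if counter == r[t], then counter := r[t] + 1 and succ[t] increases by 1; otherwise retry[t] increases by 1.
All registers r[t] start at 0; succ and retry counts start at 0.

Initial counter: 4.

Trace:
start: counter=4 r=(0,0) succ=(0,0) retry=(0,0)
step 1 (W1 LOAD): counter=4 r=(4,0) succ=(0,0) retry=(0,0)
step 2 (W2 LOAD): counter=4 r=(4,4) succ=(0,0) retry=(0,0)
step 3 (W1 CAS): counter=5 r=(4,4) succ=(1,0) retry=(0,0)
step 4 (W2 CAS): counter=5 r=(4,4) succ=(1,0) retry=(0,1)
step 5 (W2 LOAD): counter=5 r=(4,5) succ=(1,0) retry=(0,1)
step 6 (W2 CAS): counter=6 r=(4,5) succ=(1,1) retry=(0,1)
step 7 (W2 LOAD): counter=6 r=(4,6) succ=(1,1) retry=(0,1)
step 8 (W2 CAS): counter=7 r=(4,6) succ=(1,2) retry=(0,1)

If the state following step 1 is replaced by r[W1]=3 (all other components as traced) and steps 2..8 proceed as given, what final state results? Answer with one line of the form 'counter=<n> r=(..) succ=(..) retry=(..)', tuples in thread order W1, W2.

counter=7 r=(3,6) succ=(0,3) retry=(1,0)

state after step 1 := counter=4 r=(3,0) succ=(0,0) retry=(0,0)
step 2 (W2 LOAD): counter=4 r=(3,4) succ=(0,0) retry=(0,0)
step 3 (W1 CAS): counter=4 r=(3,4) succ=(0,0) retry=(1,0)
step 4 (W2 CAS): counter=5 r=(3,4) succ=(0,1) retry=(1,0)
step 5 (W2 LOAD): counter=5 r=(3,5) succ=(0,1) retry=(1,0)
step 6 (W2 CAS): counter=6 r=(3,5) succ=(0,2) retry=(1,0)
step 7 (W2 LOAD): counter=6 r=(3,6) succ=(0,2) retry=(1,0)
step 8 (W2 CAS): counter=7 r=(3,6) succ=(0,3) retry=(1,0)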